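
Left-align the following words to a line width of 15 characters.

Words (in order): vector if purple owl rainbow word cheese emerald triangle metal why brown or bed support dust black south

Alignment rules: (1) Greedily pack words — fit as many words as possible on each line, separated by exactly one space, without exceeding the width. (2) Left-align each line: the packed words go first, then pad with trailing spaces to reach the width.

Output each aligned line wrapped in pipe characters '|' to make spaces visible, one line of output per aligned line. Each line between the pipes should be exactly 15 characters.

Answer: |vector if      |
|purple owl     |
|rainbow word   |
|cheese emerald |
|triangle metal |
|why brown or   |
|bed support    |
|dust black     |
|south          |

Derivation:
Line 1: ['vector', 'if'] (min_width=9, slack=6)
Line 2: ['purple', 'owl'] (min_width=10, slack=5)
Line 3: ['rainbow', 'word'] (min_width=12, slack=3)
Line 4: ['cheese', 'emerald'] (min_width=14, slack=1)
Line 5: ['triangle', 'metal'] (min_width=14, slack=1)
Line 6: ['why', 'brown', 'or'] (min_width=12, slack=3)
Line 7: ['bed', 'support'] (min_width=11, slack=4)
Line 8: ['dust', 'black'] (min_width=10, slack=5)
Line 9: ['south'] (min_width=5, slack=10)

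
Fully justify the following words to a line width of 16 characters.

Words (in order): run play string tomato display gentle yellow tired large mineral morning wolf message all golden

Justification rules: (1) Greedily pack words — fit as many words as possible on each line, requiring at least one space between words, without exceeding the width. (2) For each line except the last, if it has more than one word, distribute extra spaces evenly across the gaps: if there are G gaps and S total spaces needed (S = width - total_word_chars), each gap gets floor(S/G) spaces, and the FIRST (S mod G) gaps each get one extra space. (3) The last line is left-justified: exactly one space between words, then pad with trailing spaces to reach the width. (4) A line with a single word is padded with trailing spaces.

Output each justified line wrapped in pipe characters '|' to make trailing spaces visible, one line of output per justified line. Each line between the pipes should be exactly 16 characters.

Answer: |run  play string|
|tomato   display|
|gentle    yellow|
|tired      large|
|mineral  morning|
|wolf message all|
|golden          |

Derivation:
Line 1: ['run', 'play', 'string'] (min_width=15, slack=1)
Line 2: ['tomato', 'display'] (min_width=14, slack=2)
Line 3: ['gentle', 'yellow'] (min_width=13, slack=3)
Line 4: ['tired', 'large'] (min_width=11, slack=5)
Line 5: ['mineral', 'morning'] (min_width=15, slack=1)
Line 6: ['wolf', 'message', 'all'] (min_width=16, slack=0)
Line 7: ['golden'] (min_width=6, slack=10)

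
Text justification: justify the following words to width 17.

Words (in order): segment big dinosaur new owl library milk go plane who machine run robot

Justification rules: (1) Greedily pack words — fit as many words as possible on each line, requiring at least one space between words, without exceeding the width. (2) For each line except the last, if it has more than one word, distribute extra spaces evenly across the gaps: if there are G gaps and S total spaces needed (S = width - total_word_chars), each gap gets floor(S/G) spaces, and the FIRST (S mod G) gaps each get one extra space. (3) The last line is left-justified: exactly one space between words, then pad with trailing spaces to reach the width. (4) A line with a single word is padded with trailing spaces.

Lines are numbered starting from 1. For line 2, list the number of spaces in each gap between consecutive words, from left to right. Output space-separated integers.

Line 1: ['segment', 'big'] (min_width=11, slack=6)
Line 2: ['dinosaur', 'new', 'owl'] (min_width=16, slack=1)
Line 3: ['library', 'milk', 'go'] (min_width=15, slack=2)
Line 4: ['plane', 'who', 'machine'] (min_width=17, slack=0)
Line 5: ['run', 'robot'] (min_width=9, slack=8)

Answer: 2 1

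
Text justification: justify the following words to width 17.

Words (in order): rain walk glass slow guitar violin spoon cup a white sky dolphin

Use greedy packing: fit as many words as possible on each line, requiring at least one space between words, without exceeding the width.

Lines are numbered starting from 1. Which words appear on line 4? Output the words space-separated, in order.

Line 1: ['rain', 'walk', 'glass'] (min_width=15, slack=2)
Line 2: ['slow', 'guitar'] (min_width=11, slack=6)
Line 3: ['violin', 'spoon', 'cup'] (min_width=16, slack=1)
Line 4: ['a', 'white', 'sky'] (min_width=11, slack=6)
Line 5: ['dolphin'] (min_width=7, slack=10)

Answer: a white sky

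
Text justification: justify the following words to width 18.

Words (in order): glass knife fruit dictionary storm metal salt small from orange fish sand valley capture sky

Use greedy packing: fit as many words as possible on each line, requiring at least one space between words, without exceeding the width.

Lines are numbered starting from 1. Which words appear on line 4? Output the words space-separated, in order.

Answer: from orange fish

Derivation:
Line 1: ['glass', 'knife', 'fruit'] (min_width=17, slack=1)
Line 2: ['dictionary', 'storm'] (min_width=16, slack=2)
Line 3: ['metal', 'salt', 'small'] (min_width=16, slack=2)
Line 4: ['from', 'orange', 'fish'] (min_width=16, slack=2)
Line 5: ['sand', 'valley'] (min_width=11, slack=7)
Line 6: ['capture', 'sky'] (min_width=11, slack=7)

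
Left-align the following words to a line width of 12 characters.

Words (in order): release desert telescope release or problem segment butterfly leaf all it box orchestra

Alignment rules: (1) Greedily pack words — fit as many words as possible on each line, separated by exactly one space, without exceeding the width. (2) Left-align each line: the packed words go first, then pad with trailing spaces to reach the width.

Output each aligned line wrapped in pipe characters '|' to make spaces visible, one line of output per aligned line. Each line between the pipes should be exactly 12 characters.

Line 1: ['release'] (min_width=7, slack=5)
Line 2: ['desert'] (min_width=6, slack=6)
Line 3: ['telescope'] (min_width=9, slack=3)
Line 4: ['release', 'or'] (min_width=10, slack=2)
Line 5: ['problem'] (min_width=7, slack=5)
Line 6: ['segment'] (min_width=7, slack=5)
Line 7: ['butterfly'] (min_width=9, slack=3)
Line 8: ['leaf', 'all', 'it'] (min_width=11, slack=1)
Line 9: ['box'] (min_width=3, slack=9)
Line 10: ['orchestra'] (min_width=9, slack=3)

Answer: |release     |
|desert      |
|telescope   |
|release or  |
|problem     |
|segment     |
|butterfly   |
|leaf all it |
|box         |
|orchestra   |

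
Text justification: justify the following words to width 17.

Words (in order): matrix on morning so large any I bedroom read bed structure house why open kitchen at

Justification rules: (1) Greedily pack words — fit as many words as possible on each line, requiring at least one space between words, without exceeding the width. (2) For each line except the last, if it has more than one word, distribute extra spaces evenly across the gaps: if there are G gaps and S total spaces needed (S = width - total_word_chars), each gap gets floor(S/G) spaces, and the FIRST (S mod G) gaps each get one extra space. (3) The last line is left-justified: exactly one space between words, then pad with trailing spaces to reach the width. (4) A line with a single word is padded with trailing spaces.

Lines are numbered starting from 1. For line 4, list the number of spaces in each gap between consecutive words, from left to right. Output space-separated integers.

Line 1: ['matrix', 'on', 'morning'] (min_width=17, slack=0)
Line 2: ['so', 'large', 'any', 'I'] (min_width=14, slack=3)
Line 3: ['bedroom', 'read', 'bed'] (min_width=16, slack=1)
Line 4: ['structure', 'house'] (min_width=15, slack=2)
Line 5: ['why', 'open', 'kitchen'] (min_width=16, slack=1)
Line 6: ['at'] (min_width=2, slack=15)

Answer: 3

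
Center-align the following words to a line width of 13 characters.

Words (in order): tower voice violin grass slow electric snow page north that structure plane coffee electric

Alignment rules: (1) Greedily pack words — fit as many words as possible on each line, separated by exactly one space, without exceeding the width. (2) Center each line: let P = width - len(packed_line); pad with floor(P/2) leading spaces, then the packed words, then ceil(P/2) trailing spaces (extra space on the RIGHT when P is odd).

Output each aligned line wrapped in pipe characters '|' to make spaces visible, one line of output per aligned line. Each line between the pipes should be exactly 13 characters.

Line 1: ['tower', 'voice'] (min_width=11, slack=2)
Line 2: ['violin', 'grass'] (min_width=12, slack=1)
Line 3: ['slow', 'electric'] (min_width=13, slack=0)
Line 4: ['snow', 'page'] (min_width=9, slack=4)
Line 5: ['north', 'that'] (min_width=10, slack=3)
Line 6: ['structure'] (min_width=9, slack=4)
Line 7: ['plane', 'coffee'] (min_width=12, slack=1)
Line 8: ['electric'] (min_width=8, slack=5)

Answer: | tower voice |
|violin grass |
|slow electric|
|  snow page  |
| north that  |
|  structure  |
|plane coffee |
|  electric   |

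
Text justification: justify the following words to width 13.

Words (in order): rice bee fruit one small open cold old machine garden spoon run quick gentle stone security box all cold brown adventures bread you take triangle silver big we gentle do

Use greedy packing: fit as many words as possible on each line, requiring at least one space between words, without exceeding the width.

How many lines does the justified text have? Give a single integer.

Line 1: ['rice', 'bee'] (min_width=8, slack=5)
Line 2: ['fruit', 'one'] (min_width=9, slack=4)
Line 3: ['small', 'open'] (min_width=10, slack=3)
Line 4: ['cold', 'old'] (min_width=8, slack=5)
Line 5: ['machine'] (min_width=7, slack=6)
Line 6: ['garden', 'spoon'] (min_width=12, slack=1)
Line 7: ['run', 'quick'] (min_width=9, slack=4)
Line 8: ['gentle', 'stone'] (min_width=12, slack=1)
Line 9: ['security', 'box'] (min_width=12, slack=1)
Line 10: ['all', 'cold'] (min_width=8, slack=5)
Line 11: ['brown'] (min_width=5, slack=8)
Line 12: ['adventures'] (min_width=10, slack=3)
Line 13: ['bread', 'you'] (min_width=9, slack=4)
Line 14: ['take', 'triangle'] (min_width=13, slack=0)
Line 15: ['silver', 'big', 'we'] (min_width=13, slack=0)
Line 16: ['gentle', 'do'] (min_width=9, slack=4)
Total lines: 16

Answer: 16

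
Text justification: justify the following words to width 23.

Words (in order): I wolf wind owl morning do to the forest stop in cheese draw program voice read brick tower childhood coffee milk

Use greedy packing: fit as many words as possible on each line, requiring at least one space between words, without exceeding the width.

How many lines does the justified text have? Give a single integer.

Answer: 5

Derivation:
Line 1: ['I', 'wolf', 'wind', 'owl', 'morning'] (min_width=23, slack=0)
Line 2: ['do', 'to', 'the', 'forest', 'stop'] (min_width=21, slack=2)
Line 3: ['in', 'cheese', 'draw', 'program'] (min_width=22, slack=1)
Line 4: ['voice', 'read', 'brick', 'tower'] (min_width=22, slack=1)
Line 5: ['childhood', 'coffee', 'milk'] (min_width=21, slack=2)
Total lines: 5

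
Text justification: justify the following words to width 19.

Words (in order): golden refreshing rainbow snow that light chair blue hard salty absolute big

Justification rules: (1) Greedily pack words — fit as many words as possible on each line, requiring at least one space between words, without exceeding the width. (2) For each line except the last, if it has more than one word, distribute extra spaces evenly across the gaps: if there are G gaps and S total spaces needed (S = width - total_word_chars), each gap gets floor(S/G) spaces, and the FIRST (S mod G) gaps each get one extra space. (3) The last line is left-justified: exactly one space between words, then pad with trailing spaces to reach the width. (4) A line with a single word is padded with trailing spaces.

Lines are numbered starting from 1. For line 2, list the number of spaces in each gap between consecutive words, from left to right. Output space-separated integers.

Line 1: ['golden', 'refreshing'] (min_width=17, slack=2)
Line 2: ['rainbow', 'snow', 'that'] (min_width=17, slack=2)
Line 3: ['light', 'chair', 'blue'] (min_width=16, slack=3)
Line 4: ['hard', 'salty', 'absolute'] (min_width=19, slack=0)
Line 5: ['big'] (min_width=3, slack=16)

Answer: 2 2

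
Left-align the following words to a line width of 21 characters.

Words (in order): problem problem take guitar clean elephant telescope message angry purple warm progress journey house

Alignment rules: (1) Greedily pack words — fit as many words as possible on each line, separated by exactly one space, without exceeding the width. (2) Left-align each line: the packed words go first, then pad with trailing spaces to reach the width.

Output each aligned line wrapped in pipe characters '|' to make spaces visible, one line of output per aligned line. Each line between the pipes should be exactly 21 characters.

Line 1: ['problem', 'problem', 'take'] (min_width=20, slack=1)
Line 2: ['guitar', 'clean', 'elephant'] (min_width=21, slack=0)
Line 3: ['telescope', 'message'] (min_width=17, slack=4)
Line 4: ['angry', 'purple', 'warm'] (min_width=17, slack=4)
Line 5: ['progress', 'journey'] (min_width=16, slack=5)
Line 6: ['house'] (min_width=5, slack=16)

Answer: |problem problem take |
|guitar clean elephant|
|telescope message    |
|angry purple warm    |
|progress journey     |
|house                |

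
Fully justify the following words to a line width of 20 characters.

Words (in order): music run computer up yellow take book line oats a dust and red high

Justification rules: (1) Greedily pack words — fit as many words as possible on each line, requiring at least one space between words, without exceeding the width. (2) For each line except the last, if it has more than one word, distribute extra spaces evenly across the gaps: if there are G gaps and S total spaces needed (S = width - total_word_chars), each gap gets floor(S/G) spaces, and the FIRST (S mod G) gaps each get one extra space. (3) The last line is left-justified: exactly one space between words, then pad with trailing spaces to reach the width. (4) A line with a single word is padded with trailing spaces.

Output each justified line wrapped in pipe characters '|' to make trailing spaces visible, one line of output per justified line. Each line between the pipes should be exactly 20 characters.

Answer: |music  run  computer|
|up  yellow take book|
|line oats a dust and|
|red high            |

Derivation:
Line 1: ['music', 'run', 'computer'] (min_width=18, slack=2)
Line 2: ['up', 'yellow', 'take', 'book'] (min_width=19, slack=1)
Line 3: ['line', 'oats', 'a', 'dust', 'and'] (min_width=20, slack=0)
Line 4: ['red', 'high'] (min_width=8, slack=12)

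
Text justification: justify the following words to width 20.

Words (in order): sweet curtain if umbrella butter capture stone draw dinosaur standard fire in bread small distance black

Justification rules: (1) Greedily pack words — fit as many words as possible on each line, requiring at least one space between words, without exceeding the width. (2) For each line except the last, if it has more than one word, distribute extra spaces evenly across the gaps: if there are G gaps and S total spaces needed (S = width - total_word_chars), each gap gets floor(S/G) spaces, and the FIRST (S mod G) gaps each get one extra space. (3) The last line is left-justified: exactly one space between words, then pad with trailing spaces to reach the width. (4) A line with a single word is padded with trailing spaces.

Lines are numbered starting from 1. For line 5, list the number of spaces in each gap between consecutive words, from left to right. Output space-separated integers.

Line 1: ['sweet', 'curtain', 'if'] (min_width=16, slack=4)
Line 2: ['umbrella', 'butter'] (min_width=15, slack=5)
Line 3: ['capture', 'stone', 'draw'] (min_width=18, slack=2)
Line 4: ['dinosaur', 'standard'] (min_width=17, slack=3)
Line 5: ['fire', 'in', 'bread', 'small'] (min_width=19, slack=1)
Line 6: ['distance', 'black'] (min_width=14, slack=6)

Answer: 2 1 1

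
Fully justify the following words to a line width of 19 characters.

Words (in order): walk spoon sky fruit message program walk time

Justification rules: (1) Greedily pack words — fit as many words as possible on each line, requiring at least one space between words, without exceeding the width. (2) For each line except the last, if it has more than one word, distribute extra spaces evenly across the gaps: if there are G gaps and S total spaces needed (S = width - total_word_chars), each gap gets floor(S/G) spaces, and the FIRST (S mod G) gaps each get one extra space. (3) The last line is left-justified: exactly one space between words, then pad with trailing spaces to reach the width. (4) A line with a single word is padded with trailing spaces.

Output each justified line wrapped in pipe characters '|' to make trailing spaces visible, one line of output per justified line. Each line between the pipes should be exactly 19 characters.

Answer: |walk    spoon   sky|
|fruit       message|
|program walk time  |

Derivation:
Line 1: ['walk', 'spoon', 'sky'] (min_width=14, slack=5)
Line 2: ['fruit', 'message'] (min_width=13, slack=6)
Line 3: ['program', 'walk', 'time'] (min_width=17, slack=2)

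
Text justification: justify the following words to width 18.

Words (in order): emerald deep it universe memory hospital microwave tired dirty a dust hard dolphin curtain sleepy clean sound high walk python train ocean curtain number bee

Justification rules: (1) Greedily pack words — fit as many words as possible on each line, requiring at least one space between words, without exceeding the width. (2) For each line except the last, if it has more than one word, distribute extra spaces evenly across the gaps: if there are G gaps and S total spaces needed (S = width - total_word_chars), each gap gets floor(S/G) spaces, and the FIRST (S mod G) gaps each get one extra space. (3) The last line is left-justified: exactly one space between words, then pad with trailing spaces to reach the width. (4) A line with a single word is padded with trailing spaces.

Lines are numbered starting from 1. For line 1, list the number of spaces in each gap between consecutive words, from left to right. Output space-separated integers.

Answer: 3 2

Derivation:
Line 1: ['emerald', 'deep', 'it'] (min_width=15, slack=3)
Line 2: ['universe', 'memory'] (min_width=15, slack=3)
Line 3: ['hospital', 'microwave'] (min_width=18, slack=0)
Line 4: ['tired', 'dirty', 'a', 'dust'] (min_width=18, slack=0)
Line 5: ['hard', 'dolphin'] (min_width=12, slack=6)
Line 6: ['curtain', 'sleepy'] (min_width=14, slack=4)
Line 7: ['clean', 'sound', 'high'] (min_width=16, slack=2)
Line 8: ['walk', 'python', 'train'] (min_width=17, slack=1)
Line 9: ['ocean', 'curtain'] (min_width=13, slack=5)
Line 10: ['number', 'bee'] (min_width=10, slack=8)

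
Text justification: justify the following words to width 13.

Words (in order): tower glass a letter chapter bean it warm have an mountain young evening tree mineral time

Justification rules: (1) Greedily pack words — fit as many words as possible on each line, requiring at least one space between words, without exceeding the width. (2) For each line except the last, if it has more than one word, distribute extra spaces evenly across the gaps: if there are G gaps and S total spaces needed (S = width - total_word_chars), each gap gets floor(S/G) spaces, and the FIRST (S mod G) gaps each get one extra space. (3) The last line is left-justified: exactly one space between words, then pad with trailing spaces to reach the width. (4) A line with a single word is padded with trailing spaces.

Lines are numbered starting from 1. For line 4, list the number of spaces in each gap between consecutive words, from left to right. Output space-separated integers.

Answer: 2 1

Derivation:
Line 1: ['tower', 'glass', 'a'] (min_width=13, slack=0)
Line 2: ['letter'] (min_width=6, slack=7)
Line 3: ['chapter', 'bean'] (min_width=12, slack=1)
Line 4: ['it', 'warm', 'have'] (min_width=12, slack=1)
Line 5: ['an', 'mountain'] (min_width=11, slack=2)
Line 6: ['young', 'evening'] (min_width=13, slack=0)
Line 7: ['tree', 'mineral'] (min_width=12, slack=1)
Line 8: ['time'] (min_width=4, slack=9)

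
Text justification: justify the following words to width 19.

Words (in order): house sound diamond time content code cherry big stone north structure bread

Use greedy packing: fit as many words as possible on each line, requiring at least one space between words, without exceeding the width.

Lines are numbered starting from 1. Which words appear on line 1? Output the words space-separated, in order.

Answer: house sound diamond

Derivation:
Line 1: ['house', 'sound', 'diamond'] (min_width=19, slack=0)
Line 2: ['time', 'content', 'code'] (min_width=17, slack=2)
Line 3: ['cherry', 'big', 'stone'] (min_width=16, slack=3)
Line 4: ['north', 'structure'] (min_width=15, slack=4)
Line 5: ['bread'] (min_width=5, slack=14)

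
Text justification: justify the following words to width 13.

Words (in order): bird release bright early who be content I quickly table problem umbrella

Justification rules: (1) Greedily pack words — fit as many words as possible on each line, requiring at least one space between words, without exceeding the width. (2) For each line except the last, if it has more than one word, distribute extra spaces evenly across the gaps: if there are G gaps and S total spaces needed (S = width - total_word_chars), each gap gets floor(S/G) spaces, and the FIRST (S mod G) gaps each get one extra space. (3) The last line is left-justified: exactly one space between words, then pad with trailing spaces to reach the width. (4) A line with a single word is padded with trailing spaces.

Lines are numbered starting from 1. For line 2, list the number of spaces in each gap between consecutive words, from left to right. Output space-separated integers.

Answer: 2

Derivation:
Line 1: ['bird', 'release'] (min_width=12, slack=1)
Line 2: ['bright', 'early'] (min_width=12, slack=1)
Line 3: ['who', 'be'] (min_width=6, slack=7)
Line 4: ['content', 'I'] (min_width=9, slack=4)
Line 5: ['quickly', 'table'] (min_width=13, slack=0)
Line 6: ['problem'] (min_width=7, slack=6)
Line 7: ['umbrella'] (min_width=8, slack=5)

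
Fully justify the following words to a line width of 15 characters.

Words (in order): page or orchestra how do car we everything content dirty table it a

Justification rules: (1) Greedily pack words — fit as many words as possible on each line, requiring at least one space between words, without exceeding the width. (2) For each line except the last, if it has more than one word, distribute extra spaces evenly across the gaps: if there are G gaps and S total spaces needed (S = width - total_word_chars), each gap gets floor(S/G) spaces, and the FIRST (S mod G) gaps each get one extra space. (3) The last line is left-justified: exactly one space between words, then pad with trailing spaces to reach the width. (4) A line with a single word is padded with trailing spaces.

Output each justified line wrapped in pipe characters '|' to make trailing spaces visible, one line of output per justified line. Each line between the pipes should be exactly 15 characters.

Answer: |page         or|
|orchestra   how|
|do    car    we|
|everything     |
|content   dirty|
|table it a     |

Derivation:
Line 1: ['page', 'or'] (min_width=7, slack=8)
Line 2: ['orchestra', 'how'] (min_width=13, slack=2)
Line 3: ['do', 'car', 'we'] (min_width=9, slack=6)
Line 4: ['everything'] (min_width=10, slack=5)
Line 5: ['content', 'dirty'] (min_width=13, slack=2)
Line 6: ['table', 'it', 'a'] (min_width=10, slack=5)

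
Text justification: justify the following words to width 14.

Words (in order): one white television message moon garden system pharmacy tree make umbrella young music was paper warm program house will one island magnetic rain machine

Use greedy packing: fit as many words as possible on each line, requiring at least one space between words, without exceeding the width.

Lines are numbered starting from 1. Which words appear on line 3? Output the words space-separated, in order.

Answer: message moon

Derivation:
Line 1: ['one', 'white'] (min_width=9, slack=5)
Line 2: ['television'] (min_width=10, slack=4)
Line 3: ['message', 'moon'] (min_width=12, slack=2)
Line 4: ['garden', 'system'] (min_width=13, slack=1)
Line 5: ['pharmacy', 'tree'] (min_width=13, slack=1)
Line 6: ['make', 'umbrella'] (min_width=13, slack=1)
Line 7: ['young', 'music'] (min_width=11, slack=3)
Line 8: ['was', 'paper', 'warm'] (min_width=14, slack=0)
Line 9: ['program', 'house'] (min_width=13, slack=1)
Line 10: ['will', 'one'] (min_width=8, slack=6)
Line 11: ['island'] (min_width=6, slack=8)
Line 12: ['magnetic', 'rain'] (min_width=13, slack=1)
Line 13: ['machine'] (min_width=7, slack=7)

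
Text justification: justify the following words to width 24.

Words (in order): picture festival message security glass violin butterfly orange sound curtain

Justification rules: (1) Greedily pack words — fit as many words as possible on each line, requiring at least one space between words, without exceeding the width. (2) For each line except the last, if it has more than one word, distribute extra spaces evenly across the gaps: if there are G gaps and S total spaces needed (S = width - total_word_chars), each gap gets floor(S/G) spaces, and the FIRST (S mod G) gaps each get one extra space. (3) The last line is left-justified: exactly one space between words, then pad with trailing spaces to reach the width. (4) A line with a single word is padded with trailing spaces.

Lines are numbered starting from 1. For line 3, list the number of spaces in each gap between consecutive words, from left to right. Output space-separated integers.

Answer: 2 2

Derivation:
Line 1: ['picture', 'festival', 'message'] (min_width=24, slack=0)
Line 2: ['security', 'glass', 'violin'] (min_width=21, slack=3)
Line 3: ['butterfly', 'orange', 'sound'] (min_width=22, slack=2)
Line 4: ['curtain'] (min_width=7, slack=17)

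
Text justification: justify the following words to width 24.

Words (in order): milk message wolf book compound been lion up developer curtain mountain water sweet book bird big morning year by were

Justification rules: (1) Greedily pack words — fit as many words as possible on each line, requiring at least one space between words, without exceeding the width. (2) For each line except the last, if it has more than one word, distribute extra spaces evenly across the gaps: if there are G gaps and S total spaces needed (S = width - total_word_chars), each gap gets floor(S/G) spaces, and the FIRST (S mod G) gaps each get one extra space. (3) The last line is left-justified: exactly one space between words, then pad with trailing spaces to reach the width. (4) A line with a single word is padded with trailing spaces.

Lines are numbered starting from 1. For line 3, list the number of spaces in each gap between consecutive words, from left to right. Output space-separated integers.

Line 1: ['milk', 'message', 'wolf', 'book'] (min_width=22, slack=2)
Line 2: ['compound', 'been', 'lion', 'up'] (min_width=21, slack=3)
Line 3: ['developer', 'curtain'] (min_width=17, slack=7)
Line 4: ['mountain', 'water', 'sweet'] (min_width=20, slack=4)
Line 5: ['book', 'bird', 'big', 'morning'] (min_width=21, slack=3)
Line 6: ['year', 'by', 'were'] (min_width=12, slack=12)

Answer: 8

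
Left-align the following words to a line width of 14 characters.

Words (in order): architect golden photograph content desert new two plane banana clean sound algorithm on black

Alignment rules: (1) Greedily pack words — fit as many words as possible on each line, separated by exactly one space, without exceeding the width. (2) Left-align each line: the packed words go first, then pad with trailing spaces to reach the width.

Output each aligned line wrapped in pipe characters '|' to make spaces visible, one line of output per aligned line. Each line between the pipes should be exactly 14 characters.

Answer: |architect     |
|golden        |
|photograph    |
|content desert|
|new two plane |
|banana clean  |
|sound         |
|algorithm on  |
|black         |

Derivation:
Line 1: ['architect'] (min_width=9, slack=5)
Line 2: ['golden'] (min_width=6, slack=8)
Line 3: ['photograph'] (min_width=10, slack=4)
Line 4: ['content', 'desert'] (min_width=14, slack=0)
Line 5: ['new', 'two', 'plane'] (min_width=13, slack=1)
Line 6: ['banana', 'clean'] (min_width=12, slack=2)
Line 7: ['sound'] (min_width=5, slack=9)
Line 8: ['algorithm', 'on'] (min_width=12, slack=2)
Line 9: ['black'] (min_width=5, slack=9)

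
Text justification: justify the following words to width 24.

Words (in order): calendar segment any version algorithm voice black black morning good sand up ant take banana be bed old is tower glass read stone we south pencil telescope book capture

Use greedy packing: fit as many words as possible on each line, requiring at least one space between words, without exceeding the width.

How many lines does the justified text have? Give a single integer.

Line 1: ['calendar', 'segment', 'any'] (min_width=20, slack=4)
Line 2: ['version', 'algorithm', 'voice'] (min_width=23, slack=1)
Line 3: ['black', 'black', 'morning', 'good'] (min_width=24, slack=0)
Line 4: ['sand', 'up', 'ant', 'take', 'banana'] (min_width=23, slack=1)
Line 5: ['be', 'bed', 'old', 'is', 'tower'] (min_width=19, slack=5)
Line 6: ['glass', 'read', 'stone', 'we'] (min_width=19, slack=5)
Line 7: ['south', 'pencil', 'telescope'] (min_width=22, slack=2)
Line 8: ['book', 'capture'] (min_width=12, slack=12)
Total lines: 8

Answer: 8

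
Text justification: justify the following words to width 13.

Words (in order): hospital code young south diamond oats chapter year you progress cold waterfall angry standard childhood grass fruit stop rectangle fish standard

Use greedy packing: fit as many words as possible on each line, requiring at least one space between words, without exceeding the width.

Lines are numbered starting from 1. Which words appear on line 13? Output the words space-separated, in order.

Answer: rectangle

Derivation:
Line 1: ['hospital', 'code'] (min_width=13, slack=0)
Line 2: ['young', 'south'] (min_width=11, slack=2)
Line 3: ['diamond', 'oats'] (min_width=12, slack=1)
Line 4: ['chapter', 'year'] (min_width=12, slack=1)
Line 5: ['you', 'progress'] (min_width=12, slack=1)
Line 6: ['cold'] (min_width=4, slack=9)
Line 7: ['waterfall'] (min_width=9, slack=4)
Line 8: ['angry'] (min_width=5, slack=8)
Line 9: ['standard'] (min_width=8, slack=5)
Line 10: ['childhood'] (min_width=9, slack=4)
Line 11: ['grass', 'fruit'] (min_width=11, slack=2)
Line 12: ['stop'] (min_width=4, slack=9)
Line 13: ['rectangle'] (min_width=9, slack=4)
Line 14: ['fish', 'standard'] (min_width=13, slack=0)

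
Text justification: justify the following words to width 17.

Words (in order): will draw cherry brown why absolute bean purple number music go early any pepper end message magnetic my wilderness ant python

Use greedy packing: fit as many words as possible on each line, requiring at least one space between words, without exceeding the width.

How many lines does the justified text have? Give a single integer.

Line 1: ['will', 'draw', 'cherry'] (min_width=16, slack=1)
Line 2: ['brown', 'why'] (min_width=9, slack=8)
Line 3: ['absolute', 'bean'] (min_width=13, slack=4)
Line 4: ['purple', 'number'] (min_width=13, slack=4)
Line 5: ['music', 'go', 'early'] (min_width=14, slack=3)
Line 6: ['any', 'pepper', 'end'] (min_width=14, slack=3)
Line 7: ['message', 'magnetic'] (min_width=16, slack=1)
Line 8: ['my', 'wilderness', 'ant'] (min_width=17, slack=0)
Line 9: ['python'] (min_width=6, slack=11)
Total lines: 9

Answer: 9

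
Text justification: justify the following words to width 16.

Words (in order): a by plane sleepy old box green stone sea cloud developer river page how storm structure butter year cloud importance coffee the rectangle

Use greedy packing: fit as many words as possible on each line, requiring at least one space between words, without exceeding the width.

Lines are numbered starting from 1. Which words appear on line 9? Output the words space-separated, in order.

Answer: coffee the

Derivation:
Line 1: ['a', 'by', 'plane'] (min_width=10, slack=6)
Line 2: ['sleepy', 'old', 'box'] (min_width=14, slack=2)
Line 3: ['green', 'stone', 'sea'] (min_width=15, slack=1)
Line 4: ['cloud', 'developer'] (min_width=15, slack=1)
Line 5: ['river', 'page', 'how'] (min_width=14, slack=2)
Line 6: ['storm', 'structure'] (min_width=15, slack=1)
Line 7: ['butter', 'year'] (min_width=11, slack=5)
Line 8: ['cloud', 'importance'] (min_width=16, slack=0)
Line 9: ['coffee', 'the'] (min_width=10, slack=6)
Line 10: ['rectangle'] (min_width=9, slack=7)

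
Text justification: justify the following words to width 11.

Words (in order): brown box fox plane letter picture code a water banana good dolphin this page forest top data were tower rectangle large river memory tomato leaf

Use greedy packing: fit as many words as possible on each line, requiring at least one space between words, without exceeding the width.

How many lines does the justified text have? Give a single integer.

Answer: 16

Derivation:
Line 1: ['brown', 'box'] (min_width=9, slack=2)
Line 2: ['fox', 'plane'] (min_width=9, slack=2)
Line 3: ['letter'] (min_width=6, slack=5)
Line 4: ['picture'] (min_width=7, slack=4)
Line 5: ['code', 'a'] (min_width=6, slack=5)
Line 6: ['water'] (min_width=5, slack=6)
Line 7: ['banana', 'good'] (min_width=11, slack=0)
Line 8: ['dolphin'] (min_width=7, slack=4)
Line 9: ['this', 'page'] (min_width=9, slack=2)
Line 10: ['forest', 'top'] (min_width=10, slack=1)
Line 11: ['data', 'were'] (min_width=9, slack=2)
Line 12: ['tower'] (min_width=5, slack=6)
Line 13: ['rectangle'] (min_width=9, slack=2)
Line 14: ['large', 'river'] (min_width=11, slack=0)
Line 15: ['memory'] (min_width=6, slack=5)
Line 16: ['tomato', 'leaf'] (min_width=11, slack=0)
Total lines: 16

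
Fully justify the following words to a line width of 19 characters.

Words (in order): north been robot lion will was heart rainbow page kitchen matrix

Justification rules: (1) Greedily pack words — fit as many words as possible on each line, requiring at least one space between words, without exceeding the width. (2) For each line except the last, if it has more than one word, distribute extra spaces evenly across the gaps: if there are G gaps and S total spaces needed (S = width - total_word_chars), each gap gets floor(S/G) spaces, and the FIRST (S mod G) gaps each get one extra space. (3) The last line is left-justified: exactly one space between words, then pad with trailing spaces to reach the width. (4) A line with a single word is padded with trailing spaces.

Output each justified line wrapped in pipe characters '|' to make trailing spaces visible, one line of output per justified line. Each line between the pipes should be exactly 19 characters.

Answer: |north   been  robot|
|lion will was heart|
|rainbow        page|
|kitchen matrix     |

Derivation:
Line 1: ['north', 'been', 'robot'] (min_width=16, slack=3)
Line 2: ['lion', 'will', 'was', 'heart'] (min_width=19, slack=0)
Line 3: ['rainbow', 'page'] (min_width=12, slack=7)
Line 4: ['kitchen', 'matrix'] (min_width=14, slack=5)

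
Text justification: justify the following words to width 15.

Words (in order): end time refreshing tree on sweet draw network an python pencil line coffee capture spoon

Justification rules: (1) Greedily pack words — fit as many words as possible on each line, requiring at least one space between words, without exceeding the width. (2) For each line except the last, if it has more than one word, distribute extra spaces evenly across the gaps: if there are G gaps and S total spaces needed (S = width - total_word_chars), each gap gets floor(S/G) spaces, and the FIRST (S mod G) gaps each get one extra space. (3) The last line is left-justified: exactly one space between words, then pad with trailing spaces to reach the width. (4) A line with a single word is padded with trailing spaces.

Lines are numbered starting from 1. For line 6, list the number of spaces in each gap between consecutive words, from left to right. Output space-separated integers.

Line 1: ['end', 'time'] (min_width=8, slack=7)
Line 2: ['refreshing', 'tree'] (min_width=15, slack=0)
Line 3: ['on', 'sweet', 'draw'] (min_width=13, slack=2)
Line 4: ['network', 'an'] (min_width=10, slack=5)
Line 5: ['python', 'pencil'] (min_width=13, slack=2)
Line 6: ['line', 'coffee'] (min_width=11, slack=4)
Line 7: ['capture', 'spoon'] (min_width=13, slack=2)

Answer: 5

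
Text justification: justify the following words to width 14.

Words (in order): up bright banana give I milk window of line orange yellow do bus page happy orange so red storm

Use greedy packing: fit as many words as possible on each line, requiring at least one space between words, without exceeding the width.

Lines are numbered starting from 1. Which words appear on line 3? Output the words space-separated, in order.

Answer: milk window of

Derivation:
Line 1: ['up', 'bright'] (min_width=9, slack=5)
Line 2: ['banana', 'give', 'I'] (min_width=13, slack=1)
Line 3: ['milk', 'window', 'of'] (min_width=14, slack=0)
Line 4: ['line', 'orange'] (min_width=11, slack=3)
Line 5: ['yellow', 'do', 'bus'] (min_width=13, slack=1)
Line 6: ['page', 'happy'] (min_width=10, slack=4)
Line 7: ['orange', 'so', 'red'] (min_width=13, slack=1)
Line 8: ['storm'] (min_width=5, slack=9)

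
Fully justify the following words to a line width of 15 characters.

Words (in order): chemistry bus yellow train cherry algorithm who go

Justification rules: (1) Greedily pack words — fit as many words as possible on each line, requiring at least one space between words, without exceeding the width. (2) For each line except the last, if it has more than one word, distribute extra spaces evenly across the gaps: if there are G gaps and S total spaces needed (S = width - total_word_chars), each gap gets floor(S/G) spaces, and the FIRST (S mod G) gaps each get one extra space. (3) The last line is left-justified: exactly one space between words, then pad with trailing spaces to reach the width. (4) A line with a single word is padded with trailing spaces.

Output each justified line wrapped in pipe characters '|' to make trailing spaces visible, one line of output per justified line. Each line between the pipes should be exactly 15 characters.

Answer: |chemistry   bus|
|yellow    train|
|cherry         |
|algorithm   who|
|go             |

Derivation:
Line 1: ['chemistry', 'bus'] (min_width=13, slack=2)
Line 2: ['yellow', 'train'] (min_width=12, slack=3)
Line 3: ['cherry'] (min_width=6, slack=9)
Line 4: ['algorithm', 'who'] (min_width=13, slack=2)
Line 5: ['go'] (min_width=2, slack=13)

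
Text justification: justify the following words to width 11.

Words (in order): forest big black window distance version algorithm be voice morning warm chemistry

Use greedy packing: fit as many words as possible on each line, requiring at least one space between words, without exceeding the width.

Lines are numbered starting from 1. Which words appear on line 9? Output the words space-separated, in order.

Answer: warm

Derivation:
Line 1: ['forest', 'big'] (min_width=10, slack=1)
Line 2: ['black'] (min_width=5, slack=6)
Line 3: ['window'] (min_width=6, slack=5)
Line 4: ['distance'] (min_width=8, slack=3)
Line 5: ['version'] (min_width=7, slack=4)
Line 6: ['algorithm'] (min_width=9, slack=2)
Line 7: ['be', 'voice'] (min_width=8, slack=3)
Line 8: ['morning'] (min_width=7, slack=4)
Line 9: ['warm'] (min_width=4, slack=7)
Line 10: ['chemistry'] (min_width=9, slack=2)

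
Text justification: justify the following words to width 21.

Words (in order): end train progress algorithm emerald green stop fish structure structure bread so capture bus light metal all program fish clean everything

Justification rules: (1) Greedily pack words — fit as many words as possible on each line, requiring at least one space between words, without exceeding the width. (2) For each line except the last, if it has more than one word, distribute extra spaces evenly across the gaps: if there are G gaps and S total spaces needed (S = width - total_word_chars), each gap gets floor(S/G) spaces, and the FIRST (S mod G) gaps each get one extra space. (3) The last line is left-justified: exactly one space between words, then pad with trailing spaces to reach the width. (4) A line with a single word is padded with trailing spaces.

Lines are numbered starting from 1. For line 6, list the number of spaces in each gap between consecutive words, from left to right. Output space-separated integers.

Line 1: ['end', 'train', 'progress'] (min_width=18, slack=3)
Line 2: ['algorithm', 'emerald'] (min_width=17, slack=4)
Line 3: ['green', 'stop', 'fish'] (min_width=15, slack=6)
Line 4: ['structure', 'structure'] (min_width=19, slack=2)
Line 5: ['bread', 'so', 'capture', 'bus'] (min_width=20, slack=1)
Line 6: ['light', 'metal', 'all'] (min_width=15, slack=6)
Line 7: ['program', 'fish', 'clean'] (min_width=18, slack=3)
Line 8: ['everything'] (min_width=10, slack=11)

Answer: 4 4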